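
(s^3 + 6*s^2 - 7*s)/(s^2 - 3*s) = (s^2 + 6*s - 7)/(s - 3)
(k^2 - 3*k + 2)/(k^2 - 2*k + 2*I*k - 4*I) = (k - 1)/(k + 2*I)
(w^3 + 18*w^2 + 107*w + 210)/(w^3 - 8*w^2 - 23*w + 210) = (w^2 + 13*w + 42)/(w^2 - 13*w + 42)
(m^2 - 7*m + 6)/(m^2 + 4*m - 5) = (m - 6)/(m + 5)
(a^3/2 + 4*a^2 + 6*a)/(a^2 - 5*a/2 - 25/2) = a*(a^2 + 8*a + 12)/(2*a^2 - 5*a - 25)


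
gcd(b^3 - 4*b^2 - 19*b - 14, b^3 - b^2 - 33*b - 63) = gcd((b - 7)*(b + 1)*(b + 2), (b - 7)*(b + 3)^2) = b - 7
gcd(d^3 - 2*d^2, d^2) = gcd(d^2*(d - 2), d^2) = d^2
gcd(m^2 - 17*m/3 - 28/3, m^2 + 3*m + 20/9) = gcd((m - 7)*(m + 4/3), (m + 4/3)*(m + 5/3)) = m + 4/3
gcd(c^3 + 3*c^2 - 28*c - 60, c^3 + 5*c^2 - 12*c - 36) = c^2 + 8*c + 12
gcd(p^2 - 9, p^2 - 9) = p^2 - 9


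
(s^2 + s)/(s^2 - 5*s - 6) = s/(s - 6)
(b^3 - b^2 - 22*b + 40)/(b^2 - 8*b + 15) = (b^3 - b^2 - 22*b + 40)/(b^2 - 8*b + 15)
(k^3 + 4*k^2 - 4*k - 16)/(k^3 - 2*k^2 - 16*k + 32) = (k + 2)/(k - 4)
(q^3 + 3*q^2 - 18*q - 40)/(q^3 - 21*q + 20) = (q + 2)/(q - 1)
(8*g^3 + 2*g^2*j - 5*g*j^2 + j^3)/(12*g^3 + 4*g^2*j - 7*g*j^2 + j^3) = (4*g - j)/(6*g - j)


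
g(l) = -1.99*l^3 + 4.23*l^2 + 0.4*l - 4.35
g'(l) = -5.97*l^2 + 8.46*l + 0.4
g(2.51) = -8.16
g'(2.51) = -15.98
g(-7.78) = 1185.69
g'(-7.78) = -426.77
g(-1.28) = 6.24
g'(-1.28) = -20.21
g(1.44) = -0.94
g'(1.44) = 0.20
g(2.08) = -3.13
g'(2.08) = -7.83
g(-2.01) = 28.10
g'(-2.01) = -40.72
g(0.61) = -2.98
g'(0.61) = 3.34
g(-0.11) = -4.34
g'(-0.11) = -0.60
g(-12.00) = 4038.69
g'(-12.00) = -960.80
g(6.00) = -279.51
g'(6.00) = -163.76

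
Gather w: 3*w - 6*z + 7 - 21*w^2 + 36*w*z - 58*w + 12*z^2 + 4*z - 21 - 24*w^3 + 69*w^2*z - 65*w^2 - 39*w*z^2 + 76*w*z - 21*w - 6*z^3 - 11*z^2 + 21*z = -24*w^3 + w^2*(69*z - 86) + w*(-39*z^2 + 112*z - 76) - 6*z^3 + z^2 + 19*z - 14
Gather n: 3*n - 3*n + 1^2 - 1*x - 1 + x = 0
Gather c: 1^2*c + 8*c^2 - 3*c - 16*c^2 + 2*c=-8*c^2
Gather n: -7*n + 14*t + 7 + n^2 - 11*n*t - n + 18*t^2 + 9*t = n^2 + n*(-11*t - 8) + 18*t^2 + 23*t + 7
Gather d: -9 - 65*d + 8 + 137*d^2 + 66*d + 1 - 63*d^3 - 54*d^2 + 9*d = -63*d^3 + 83*d^2 + 10*d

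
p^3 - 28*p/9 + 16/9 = (p - 4/3)*(p - 2/3)*(p + 2)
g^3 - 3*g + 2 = (g - 1)^2*(g + 2)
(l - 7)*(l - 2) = l^2 - 9*l + 14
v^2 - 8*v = v*(v - 8)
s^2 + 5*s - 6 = (s - 1)*(s + 6)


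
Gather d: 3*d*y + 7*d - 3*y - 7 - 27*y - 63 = d*(3*y + 7) - 30*y - 70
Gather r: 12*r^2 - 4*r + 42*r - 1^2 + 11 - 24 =12*r^2 + 38*r - 14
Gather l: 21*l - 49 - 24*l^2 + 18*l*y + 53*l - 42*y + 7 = -24*l^2 + l*(18*y + 74) - 42*y - 42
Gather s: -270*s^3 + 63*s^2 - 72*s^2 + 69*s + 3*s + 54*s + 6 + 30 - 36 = -270*s^3 - 9*s^2 + 126*s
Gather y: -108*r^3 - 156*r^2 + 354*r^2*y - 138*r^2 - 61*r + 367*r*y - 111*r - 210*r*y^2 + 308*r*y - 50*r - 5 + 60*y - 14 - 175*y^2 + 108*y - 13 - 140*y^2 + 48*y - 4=-108*r^3 - 294*r^2 - 222*r + y^2*(-210*r - 315) + y*(354*r^2 + 675*r + 216) - 36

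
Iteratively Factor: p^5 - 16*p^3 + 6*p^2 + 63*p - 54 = (p - 3)*(p^4 + 3*p^3 - 7*p^2 - 15*p + 18) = (p - 3)*(p + 3)*(p^3 - 7*p + 6) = (p - 3)*(p - 1)*(p + 3)*(p^2 + p - 6) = (p - 3)*(p - 1)*(p + 3)^2*(p - 2)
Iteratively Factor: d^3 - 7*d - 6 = (d - 3)*(d^2 + 3*d + 2) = (d - 3)*(d + 2)*(d + 1)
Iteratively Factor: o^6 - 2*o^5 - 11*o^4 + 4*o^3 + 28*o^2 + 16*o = (o - 4)*(o^5 + 2*o^4 - 3*o^3 - 8*o^2 - 4*o) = (o - 4)*(o + 2)*(o^4 - 3*o^2 - 2*o) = (o - 4)*(o - 2)*(o + 2)*(o^3 + 2*o^2 + o) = o*(o - 4)*(o - 2)*(o + 2)*(o^2 + 2*o + 1) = o*(o - 4)*(o - 2)*(o + 1)*(o + 2)*(o + 1)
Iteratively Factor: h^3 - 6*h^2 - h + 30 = (h - 5)*(h^2 - h - 6) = (h - 5)*(h - 3)*(h + 2)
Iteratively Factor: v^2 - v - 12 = (v - 4)*(v + 3)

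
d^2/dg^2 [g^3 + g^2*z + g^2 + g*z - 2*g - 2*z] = 6*g + 2*z + 2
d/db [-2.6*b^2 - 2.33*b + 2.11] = -5.2*b - 2.33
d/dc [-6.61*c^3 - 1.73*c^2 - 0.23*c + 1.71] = -19.83*c^2 - 3.46*c - 0.23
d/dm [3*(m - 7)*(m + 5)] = 6*m - 6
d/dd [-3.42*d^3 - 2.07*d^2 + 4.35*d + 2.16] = -10.26*d^2 - 4.14*d + 4.35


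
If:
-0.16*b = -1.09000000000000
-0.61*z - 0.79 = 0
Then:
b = 6.81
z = -1.30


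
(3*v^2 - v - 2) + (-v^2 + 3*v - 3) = 2*v^2 + 2*v - 5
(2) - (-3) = 5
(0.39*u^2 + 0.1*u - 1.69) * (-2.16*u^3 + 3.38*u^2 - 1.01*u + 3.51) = -0.8424*u^5 + 1.1022*u^4 + 3.5945*u^3 - 4.4443*u^2 + 2.0579*u - 5.9319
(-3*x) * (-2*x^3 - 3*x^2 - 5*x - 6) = 6*x^4 + 9*x^3 + 15*x^2 + 18*x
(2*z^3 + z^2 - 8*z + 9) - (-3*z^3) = 5*z^3 + z^2 - 8*z + 9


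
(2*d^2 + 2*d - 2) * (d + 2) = 2*d^3 + 6*d^2 + 2*d - 4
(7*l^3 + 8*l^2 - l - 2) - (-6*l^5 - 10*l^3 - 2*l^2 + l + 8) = 6*l^5 + 17*l^3 + 10*l^2 - 2*l - 10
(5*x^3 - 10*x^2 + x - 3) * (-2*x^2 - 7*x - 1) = -10*x^5 - 15*x^4 + 63*x^3 + 9*x^2 + 20*x + 3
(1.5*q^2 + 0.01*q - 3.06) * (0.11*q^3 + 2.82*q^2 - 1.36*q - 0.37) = 0.165*q^5 + 4.2311*q^4 - 2.3484*q^3 - 9.1978*q^2 + 4.1579*q + 1.1322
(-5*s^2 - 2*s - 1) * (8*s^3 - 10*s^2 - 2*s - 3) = -40*s^5 + 34*s^4 + 22*s^3 + 29*s^2 + 8*s + 3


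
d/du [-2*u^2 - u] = -4*u - 1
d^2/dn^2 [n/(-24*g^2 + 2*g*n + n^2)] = 2*(4*n*(g + n)^2 - (2*g + 3*n)*(-24*g^2 + 2*g*n + n^2))/(-24*g^2 + 2*g*n + n^2)^3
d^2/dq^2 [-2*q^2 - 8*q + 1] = -4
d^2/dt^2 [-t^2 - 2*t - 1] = -2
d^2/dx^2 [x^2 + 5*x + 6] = 2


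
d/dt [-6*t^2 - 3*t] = -12*t - 3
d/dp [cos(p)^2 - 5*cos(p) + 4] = (5 - 2*cos(p))*sin(p)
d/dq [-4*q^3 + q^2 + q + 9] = -12*q^2 + 2*q + 1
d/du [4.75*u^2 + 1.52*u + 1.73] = 9.5*u + 1.52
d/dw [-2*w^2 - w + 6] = -4*w - 1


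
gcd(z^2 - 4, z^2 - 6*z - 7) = 1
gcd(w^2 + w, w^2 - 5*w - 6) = w + 1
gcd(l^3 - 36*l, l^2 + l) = l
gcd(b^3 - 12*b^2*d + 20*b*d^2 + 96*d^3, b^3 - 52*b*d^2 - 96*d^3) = b^2 - 6*b*d - 16*d^2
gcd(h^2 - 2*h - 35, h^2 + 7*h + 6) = 1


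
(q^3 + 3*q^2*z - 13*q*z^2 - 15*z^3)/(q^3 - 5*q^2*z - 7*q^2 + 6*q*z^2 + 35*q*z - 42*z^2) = (-q^2 - 6*q*z - 5*z^2)/(-q^2 + 2*q*z + 7*q - 14*z)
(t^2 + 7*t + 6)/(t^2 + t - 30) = (t + 1)/(t - 5)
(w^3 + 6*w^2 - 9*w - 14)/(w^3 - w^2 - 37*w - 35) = (w^2 + 5*w - 14)/(w^2 - 2*w - 35)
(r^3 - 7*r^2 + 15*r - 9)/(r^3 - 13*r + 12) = (r - 3)/(r + 4)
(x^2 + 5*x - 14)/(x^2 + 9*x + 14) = (x - 2)/(x + 2)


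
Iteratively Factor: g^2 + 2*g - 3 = (g + 3)*(g - 1)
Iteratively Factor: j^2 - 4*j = (j)*(j - 4)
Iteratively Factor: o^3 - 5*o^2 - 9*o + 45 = (o - 3)*(o^2 - 2*o - 15) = (o - 3)*(o + 3)*(o - 5)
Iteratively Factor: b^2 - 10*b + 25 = (b - 5)*(b - 5)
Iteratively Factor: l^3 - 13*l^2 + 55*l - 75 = (l - 3)*(l^2 - 10*l + 25) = (l - 5)*(l - 3)*(l - 5)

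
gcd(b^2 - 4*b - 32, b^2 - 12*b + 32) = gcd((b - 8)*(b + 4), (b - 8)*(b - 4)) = b - 8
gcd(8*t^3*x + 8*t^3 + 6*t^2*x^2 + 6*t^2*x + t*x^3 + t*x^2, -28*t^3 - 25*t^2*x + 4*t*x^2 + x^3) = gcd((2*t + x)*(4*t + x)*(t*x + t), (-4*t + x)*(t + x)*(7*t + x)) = 1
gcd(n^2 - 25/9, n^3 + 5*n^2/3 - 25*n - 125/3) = n + 5/3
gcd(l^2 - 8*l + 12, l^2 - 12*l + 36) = l - 6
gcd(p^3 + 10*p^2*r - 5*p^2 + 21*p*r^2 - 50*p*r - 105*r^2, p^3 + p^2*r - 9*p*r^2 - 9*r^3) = p + 3*r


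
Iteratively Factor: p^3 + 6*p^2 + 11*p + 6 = (p + 3)*(p^2 + 3*p + 2) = (p + 2)*(p + 3)*(p + 1)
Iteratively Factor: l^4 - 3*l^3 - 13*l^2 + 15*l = (l - 1)*(l^3 - 2*l^2 - 15*l) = (l - 1)*(l + 3)*(l^2 - 5*l) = l*(l - 1)*(l + 3)*(l - 5)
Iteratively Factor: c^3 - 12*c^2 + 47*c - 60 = (c - 4)*(c^2 - 8*c + 15) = (c - 5)*(c - 4)*(c - 3)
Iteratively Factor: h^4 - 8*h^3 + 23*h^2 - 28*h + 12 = (h - 2)*(h^3 - 6*h^2 + 11*h - 6) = (h - 3)*(h - 2)*(h^2 - 3*h + 2) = (h - 3)*(h - 2)^2*(h - 1)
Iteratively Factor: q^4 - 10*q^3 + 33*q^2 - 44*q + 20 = (q - 5)*(q^3 - 5*q^2 + 8*q - 4) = (q - 5)*(q - 2)*(q^2 - 3*q + 2) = (q - 5)*(q - 2)*(q - 1)*(q - 2)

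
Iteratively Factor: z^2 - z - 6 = (z - 3)*(z + 2)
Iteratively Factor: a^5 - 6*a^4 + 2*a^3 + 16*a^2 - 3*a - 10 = (a + 1)*(a^4 - 7*a^3 + 9*a^2 + 7*a - 10) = (a + 1)^2*(a^3 - 8*a^2 + 17*a - 10) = (a - 2)*(a + 1)^2*(a^2 - 6*a + 5) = (a - 5)*(a - 2)*(a + 1)^2*(a - 1)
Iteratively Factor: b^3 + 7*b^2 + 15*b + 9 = (b + 1)*(b^2 + 6*b + 9) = (b + 1)*(b + 3)*(b + 3)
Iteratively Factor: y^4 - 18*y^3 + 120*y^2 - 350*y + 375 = (y - 5)*(y^3 - 13*y^2 + 55*y - 75) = (y - 5)*(y - 3)*(y^2 - 10*y + 25) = (y - 5)^2*(y - 3)*(y - 5)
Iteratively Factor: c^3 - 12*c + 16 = (c - 2)*(c^2 + 2*c - 8) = (c - 2)*(c + 4)*(c - 2)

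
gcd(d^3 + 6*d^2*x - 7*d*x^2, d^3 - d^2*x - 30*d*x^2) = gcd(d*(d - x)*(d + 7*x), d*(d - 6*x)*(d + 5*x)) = d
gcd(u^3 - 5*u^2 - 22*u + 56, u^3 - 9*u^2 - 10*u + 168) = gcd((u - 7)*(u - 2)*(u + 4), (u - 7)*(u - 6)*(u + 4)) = u^2 - 3*u - 28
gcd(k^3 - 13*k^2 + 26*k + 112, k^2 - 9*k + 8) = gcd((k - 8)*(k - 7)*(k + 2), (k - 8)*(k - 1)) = k - 8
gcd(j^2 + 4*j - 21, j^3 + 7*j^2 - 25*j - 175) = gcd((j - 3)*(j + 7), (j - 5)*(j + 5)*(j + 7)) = j + 7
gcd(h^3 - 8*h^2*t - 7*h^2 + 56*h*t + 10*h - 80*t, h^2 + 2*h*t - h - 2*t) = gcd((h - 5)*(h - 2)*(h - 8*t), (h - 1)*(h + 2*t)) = 1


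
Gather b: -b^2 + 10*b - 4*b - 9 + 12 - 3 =-b^2 + 6*b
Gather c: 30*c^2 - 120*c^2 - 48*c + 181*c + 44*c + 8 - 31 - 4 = -90*c^2 + 177*c - 27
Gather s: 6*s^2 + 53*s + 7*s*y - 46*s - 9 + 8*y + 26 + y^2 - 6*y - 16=6*s^2 + s*(7*y + 7) + y^2 + 2*y + 1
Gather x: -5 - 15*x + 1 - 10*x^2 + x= -10*x^2 - 14*x - 4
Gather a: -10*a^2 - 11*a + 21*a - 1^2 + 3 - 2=-10*a^2 + 10*a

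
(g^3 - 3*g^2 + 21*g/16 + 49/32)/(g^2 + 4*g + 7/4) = (16*g^2 - 56*g + 49)/(8*(2*g + 7))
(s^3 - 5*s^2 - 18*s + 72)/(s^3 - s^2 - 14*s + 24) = (s - 6)/(s - 2)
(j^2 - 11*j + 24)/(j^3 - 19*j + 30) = (j - 8)/(j^2 + 3*j - 10)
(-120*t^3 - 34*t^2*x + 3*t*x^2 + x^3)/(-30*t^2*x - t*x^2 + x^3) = (4*t + x)/x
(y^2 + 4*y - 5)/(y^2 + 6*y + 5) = (y - 1)/(y + 1)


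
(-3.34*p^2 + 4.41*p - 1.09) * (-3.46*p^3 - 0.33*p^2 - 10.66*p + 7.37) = 11.5564*p^5 - 14.1564*p^4 + 37.9205*p^3 - 71.2667*p^2 + 44.1211*p - 8.0333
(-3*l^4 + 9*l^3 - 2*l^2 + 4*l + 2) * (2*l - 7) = -6*l^5 + 39*l^4 - 67*l^3 + 22*l^2 - 24*l - 14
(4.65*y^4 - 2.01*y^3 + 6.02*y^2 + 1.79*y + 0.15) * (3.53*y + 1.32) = 16.4145*y^5 - 0.957299999999998*y^4 + 18.5974*y^3 + 14.2651*y^2 + 2.8923*y + 0.198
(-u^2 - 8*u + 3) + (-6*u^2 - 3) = -7*u^2 - 8*u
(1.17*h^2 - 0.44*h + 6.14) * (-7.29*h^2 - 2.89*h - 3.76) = -8.5293*h^4 - 0.1737*h^3 - 47.8882*h^2 - 16.0902*h - 23.0864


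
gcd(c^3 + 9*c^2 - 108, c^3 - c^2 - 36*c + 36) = c + 6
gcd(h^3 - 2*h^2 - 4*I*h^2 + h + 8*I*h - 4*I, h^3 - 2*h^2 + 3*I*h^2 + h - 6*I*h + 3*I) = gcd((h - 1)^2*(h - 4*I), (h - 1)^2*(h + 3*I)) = h^2 - 2*h + 1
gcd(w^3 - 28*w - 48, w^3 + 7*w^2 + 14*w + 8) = w^2 + 6*w + 8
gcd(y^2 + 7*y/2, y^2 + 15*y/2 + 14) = y + 7/2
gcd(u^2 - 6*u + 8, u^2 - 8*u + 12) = u - 2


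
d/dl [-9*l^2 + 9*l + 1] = 9 - 18*l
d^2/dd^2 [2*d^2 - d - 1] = 4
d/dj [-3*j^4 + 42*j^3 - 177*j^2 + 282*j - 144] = -12*j^3 + 126*j^2 - 354*j + 282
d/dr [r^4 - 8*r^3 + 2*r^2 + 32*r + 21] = 4*r^3 - 24*r^2 + 4*r + 32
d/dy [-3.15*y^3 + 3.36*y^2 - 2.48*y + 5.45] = -9.45*y^2 + 6.72*y - 2.48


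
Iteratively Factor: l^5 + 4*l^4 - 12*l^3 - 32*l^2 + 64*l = (l)*(l^4 + 4*l^3 - 12*l^2 - 32*l + 64) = l*(l - 2)*(l^3 + 6*l^2 - 32) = l*(l - 2)^2*(l^2 + 8*l + 16) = l*(l - 2)^2*(l + 4)*(l + 4)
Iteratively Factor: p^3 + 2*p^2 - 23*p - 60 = (p + 3)*(p^2 - p - 20) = (p + 3)*(p + 4)*(p - 5)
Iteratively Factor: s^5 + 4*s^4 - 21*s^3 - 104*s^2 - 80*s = (s + 1)*(s^4 + 3*s^3 - 24*s^2 - 80*s) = (s - 5)*(s + 1)*(s^3 + 8*s^2 + 16*s) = (s - 5)*(s + 1)*(s + 4)*(s^2 + 4*s) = (s - 5)*(s + 1)*(s + 4)^2*(s)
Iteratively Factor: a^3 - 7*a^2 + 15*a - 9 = (a - 3)*(a^2 - 4*a + 3) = (a - 3)^2*(a - 1)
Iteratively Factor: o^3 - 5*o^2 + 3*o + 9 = (o + 1)*(o^2 - 6*o + 9) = (o - 3)*(o + 1)*(o - 3)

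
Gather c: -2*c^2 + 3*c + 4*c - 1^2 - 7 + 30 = -2*c^2 + 7*c + 22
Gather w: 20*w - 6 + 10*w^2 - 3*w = 10*w^2 + 17*w - 6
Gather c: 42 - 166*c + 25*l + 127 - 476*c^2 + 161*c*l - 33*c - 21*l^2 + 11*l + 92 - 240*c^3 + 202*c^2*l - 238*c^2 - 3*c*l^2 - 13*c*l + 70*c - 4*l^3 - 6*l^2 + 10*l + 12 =-240*c^3 + c^2*(202*l - 714) + c*(-3*l^2 + 148*l - 129) - 4*l^3 - 27*l^2 + 46*l + 273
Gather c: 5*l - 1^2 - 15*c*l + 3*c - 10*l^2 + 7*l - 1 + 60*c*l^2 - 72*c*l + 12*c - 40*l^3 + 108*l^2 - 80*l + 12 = c*(60*l^2 - 87*l + 15) - 40*l^3 + 98*l^2 - 68*l + 10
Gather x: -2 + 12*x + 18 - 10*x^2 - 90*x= -10*x^2 - 78*x + 16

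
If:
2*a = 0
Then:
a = 0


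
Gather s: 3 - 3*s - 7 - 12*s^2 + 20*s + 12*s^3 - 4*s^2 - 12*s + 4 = 12*s^3 - 16*s^2 + 5*s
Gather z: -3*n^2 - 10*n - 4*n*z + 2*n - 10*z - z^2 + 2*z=-3*n^2 - 8*n - z^2 + z*(-4*n - 8)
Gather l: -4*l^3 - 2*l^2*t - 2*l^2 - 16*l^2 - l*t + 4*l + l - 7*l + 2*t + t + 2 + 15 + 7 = -4*l^3 + l^2*(-2*t - 18) + l*(-t - 2) + 3*t + 24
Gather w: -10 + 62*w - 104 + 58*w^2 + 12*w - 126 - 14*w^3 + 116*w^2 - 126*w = -14*w^3 + 174*w^2 - 52*w - 240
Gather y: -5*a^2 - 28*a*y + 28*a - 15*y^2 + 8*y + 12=-5*a^2 + 28*a - 15*y^2 + y*(8 - 28*a) + 12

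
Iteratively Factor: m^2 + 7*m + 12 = (m + 4)*(m + 3)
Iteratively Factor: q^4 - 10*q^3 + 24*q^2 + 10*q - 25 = (q + 1)*(q^3 - 11*q^2 + 35*q - 25) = (q - 5)*(q + 1)*(q^2 - 6*q + 5) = (q - 5)*(q - 1)*(q + 1)*(q - 5)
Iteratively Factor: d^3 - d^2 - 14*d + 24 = (d + 4)*(d^2 - 5*d + 6) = (d - 2)*(d + 4)*(d - 3)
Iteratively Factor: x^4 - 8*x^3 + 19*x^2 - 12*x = (x - 3)*(x^3 - 5*x^2 + 4*x) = (x - 3)*(x - 1)*(x^2 - 4*x) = x*(x - 3)*(x - 1)*(x - 4)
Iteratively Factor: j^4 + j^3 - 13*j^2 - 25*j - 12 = (j + 1)*(j^3 - 13*j - 12) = (j - 4)*(j + 1)*(j^2 + 4*j + 3) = (j - 4)*(j + 1)^2*(j + 3)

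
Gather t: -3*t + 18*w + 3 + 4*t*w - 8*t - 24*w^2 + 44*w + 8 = t*(4*w - 11) - 24*w^2 + 62*w + 11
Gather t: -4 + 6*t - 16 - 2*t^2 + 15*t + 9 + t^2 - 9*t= -t^2 + 12*t - 11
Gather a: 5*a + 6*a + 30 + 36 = 11*a + 66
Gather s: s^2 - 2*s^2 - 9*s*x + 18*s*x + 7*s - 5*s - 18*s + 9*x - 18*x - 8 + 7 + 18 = -s^2 + s*(9*x - 16) - 9*x + 17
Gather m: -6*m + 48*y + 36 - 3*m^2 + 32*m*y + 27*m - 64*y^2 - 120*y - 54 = -3*m^2 + m*(32*y + 21) - 64*y^2 - 72*y - 18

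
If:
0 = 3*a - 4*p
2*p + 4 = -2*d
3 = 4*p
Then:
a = 1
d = -11/4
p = 3/4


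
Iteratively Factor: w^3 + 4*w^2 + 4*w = (w)*(w^2 + 4*w + 4) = w*(w + 2)*(w + 2)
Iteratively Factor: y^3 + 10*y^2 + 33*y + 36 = (y + 3)*(y^2 + 7*y + 12) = (y + 3)*(y + 4)*(y + 3)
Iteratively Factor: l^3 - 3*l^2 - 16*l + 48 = (l + 4)*(l^2 - 7*l + 12) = (l - 3)*(l + 4)*(l - 4)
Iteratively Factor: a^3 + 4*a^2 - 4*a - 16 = (a + 4)*(a^2 - 4) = (a - 2)*(a + 4)*(a + 2)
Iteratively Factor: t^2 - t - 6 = (t + 2)*(t - 3)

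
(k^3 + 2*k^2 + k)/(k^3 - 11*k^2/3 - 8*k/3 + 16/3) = 3*k*(k^2 + 2*k + 1)/(3*k^3 - 11*k^2 - 8*k + 16)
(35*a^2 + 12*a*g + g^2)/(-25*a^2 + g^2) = (-7*a - g)/(5*a - g)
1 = 1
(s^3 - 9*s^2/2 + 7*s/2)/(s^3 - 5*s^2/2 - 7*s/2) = (s - 1)/(s + 1)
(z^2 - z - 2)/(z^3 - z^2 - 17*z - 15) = (z - 2)/(z^2 - 2*z - 15)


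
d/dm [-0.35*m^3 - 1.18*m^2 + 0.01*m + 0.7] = -1.05*m^2 - 2.36*m + 0.01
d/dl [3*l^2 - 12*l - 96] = 6*l - 12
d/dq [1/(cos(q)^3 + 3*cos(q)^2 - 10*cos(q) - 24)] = (3*cos(q)^2 + 6*cos(q) - 10)*sin(q)/(cos(q)^3 + 3*cos(q)^2 - 10*cos(q) - 24)^2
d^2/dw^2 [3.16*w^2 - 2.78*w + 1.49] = 6.32000000000000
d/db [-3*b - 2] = -3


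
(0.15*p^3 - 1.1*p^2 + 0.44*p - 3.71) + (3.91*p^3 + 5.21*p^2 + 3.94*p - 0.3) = 4.06*p^3 + 4.11*p^2 + 4.38*p - 4.01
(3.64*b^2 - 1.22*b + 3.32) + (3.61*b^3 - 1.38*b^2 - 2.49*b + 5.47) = 3.61*b^3 + 2.26*b^2 - 3.71*b + 8.79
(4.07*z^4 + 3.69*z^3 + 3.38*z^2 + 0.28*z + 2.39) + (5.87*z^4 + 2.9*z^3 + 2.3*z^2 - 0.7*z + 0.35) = 9.94*z^4 + 6.59*z^3 + 5.68*z^2 - 0.42*z + 2.74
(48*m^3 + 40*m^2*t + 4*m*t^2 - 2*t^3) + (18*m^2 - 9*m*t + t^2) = 48*m^3 + 40*m^2*t + 18*m^2 + 4*m*t^2 - 9*m*t - 2*t^3 + t^2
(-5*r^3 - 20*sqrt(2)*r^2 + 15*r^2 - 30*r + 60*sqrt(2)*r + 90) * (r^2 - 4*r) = -5*r^5 - 20*sqrt(2)*r^4 + 35*r^4 - 90*r^3 + 140*sqrt(2)*r^3 - 240*sqrt(2)*r^2 + 210*r^2 - 360*r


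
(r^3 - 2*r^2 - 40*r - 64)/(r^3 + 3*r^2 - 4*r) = (r^2 - 6*r - 16)/(r*(r - 1))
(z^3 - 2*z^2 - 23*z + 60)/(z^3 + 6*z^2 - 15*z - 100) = (z - 3)/(z + 5)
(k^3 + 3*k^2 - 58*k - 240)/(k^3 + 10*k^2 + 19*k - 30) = (k - 8)/(k - 1)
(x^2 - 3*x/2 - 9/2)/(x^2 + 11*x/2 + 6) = (x - 3)/(x + 4)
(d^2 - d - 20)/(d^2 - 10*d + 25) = (d + 4)/(d - 5)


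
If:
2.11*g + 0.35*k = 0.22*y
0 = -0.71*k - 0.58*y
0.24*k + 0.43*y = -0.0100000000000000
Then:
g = -0.01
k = 0.03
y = -0.04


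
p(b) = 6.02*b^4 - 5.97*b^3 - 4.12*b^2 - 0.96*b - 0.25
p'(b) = 24.08*b^3 - 17.91*b^2 - 8.24*b - 0.96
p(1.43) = -2.33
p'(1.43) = 21.05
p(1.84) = 15.85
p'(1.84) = 73.25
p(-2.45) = 282.07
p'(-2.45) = -442.40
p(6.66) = 9890.89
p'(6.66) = 6263.18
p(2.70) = 169.54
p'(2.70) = 320.19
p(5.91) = 5962.05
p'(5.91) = 4295.50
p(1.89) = 19.73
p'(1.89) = 82.06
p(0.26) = -0.86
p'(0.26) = -3.89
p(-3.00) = 614.36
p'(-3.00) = -787.59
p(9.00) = 34802.48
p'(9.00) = 16028.49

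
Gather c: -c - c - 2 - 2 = -2*c - 4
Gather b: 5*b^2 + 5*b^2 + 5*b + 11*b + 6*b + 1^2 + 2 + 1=10*b^2 + 22*b + 4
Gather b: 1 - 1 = 0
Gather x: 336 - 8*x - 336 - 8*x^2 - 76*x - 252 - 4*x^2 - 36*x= -12*x^2 - 120*x - 252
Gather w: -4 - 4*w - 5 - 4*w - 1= -8*w - 10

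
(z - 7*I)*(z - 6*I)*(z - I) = z^3 - 14*I*z^2 - 55*z + 42*I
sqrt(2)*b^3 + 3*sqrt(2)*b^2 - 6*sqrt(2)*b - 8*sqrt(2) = (b - 2)*(b + 4)*(sqrt(2)*b + sqrt(2))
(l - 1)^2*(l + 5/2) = l^3 + l^2/2 - 4*l + 5/2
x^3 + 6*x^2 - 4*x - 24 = (x - 2)*(x + 2)*(x + 6)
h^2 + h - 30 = (h - 5)*(h + 6)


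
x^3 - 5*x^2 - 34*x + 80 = (x - 8)*(x - 2)*(x + 5)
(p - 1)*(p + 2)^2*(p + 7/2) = p^4 + 13*p^3/2 + 21*p^2/2 - 4*p - 14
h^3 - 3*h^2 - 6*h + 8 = (h - 4)*(h - 1)*(h + 2)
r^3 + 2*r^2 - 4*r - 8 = (r - 2)*(r + 2)^2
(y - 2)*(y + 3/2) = y^2 - y/2 - 3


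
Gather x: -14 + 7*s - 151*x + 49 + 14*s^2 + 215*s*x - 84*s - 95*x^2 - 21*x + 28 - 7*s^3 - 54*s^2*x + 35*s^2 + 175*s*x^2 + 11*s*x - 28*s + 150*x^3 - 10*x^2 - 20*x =-7*s^3 + 49*s^2 - 105*s + 150*x^3 + x^2*(175*s - 105) + x*(-54*s^2 + 226*s - 192) + 63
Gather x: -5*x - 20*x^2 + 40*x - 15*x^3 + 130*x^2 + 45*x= -15*x^3 + 110*x^2 + 80*x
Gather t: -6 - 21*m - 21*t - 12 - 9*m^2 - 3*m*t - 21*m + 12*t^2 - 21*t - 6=-9*m^2 - 42*m + 12*t^2 + t*(-3*m - 42) - 24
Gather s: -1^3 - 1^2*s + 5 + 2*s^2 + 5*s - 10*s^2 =-8*s^2 + 4*s + 4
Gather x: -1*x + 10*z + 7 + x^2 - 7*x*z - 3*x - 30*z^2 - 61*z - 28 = x^2 + x*(-7*z - 4) - 30*z^2 - 51*z - 21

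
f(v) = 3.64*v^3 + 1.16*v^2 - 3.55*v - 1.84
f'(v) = 10.92*v^2 + 2.32*v - 3.55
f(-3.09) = -87.19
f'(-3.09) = 93.55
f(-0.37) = -0.55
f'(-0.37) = -2.91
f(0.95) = -1.04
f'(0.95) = 8.51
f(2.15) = 32.07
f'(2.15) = 51.92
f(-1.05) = -1.05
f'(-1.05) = 6.05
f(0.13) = -2.27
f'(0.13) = -3.06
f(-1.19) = -2.11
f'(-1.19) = 9.15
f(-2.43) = -38.59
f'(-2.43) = 55.29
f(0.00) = -1.84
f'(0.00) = -3.55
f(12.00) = 6412.52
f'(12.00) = 1596.77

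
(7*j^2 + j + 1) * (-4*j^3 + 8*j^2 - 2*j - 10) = -28*j^5 + 52*j^4 - 10*j^3 - 64*j^2 - 12*j - 10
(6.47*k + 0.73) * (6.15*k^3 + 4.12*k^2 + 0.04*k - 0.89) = 39.7905*k^4 + 31.1459*k^3 + 3.2664*k^2 - 5.7291*k - 0.6497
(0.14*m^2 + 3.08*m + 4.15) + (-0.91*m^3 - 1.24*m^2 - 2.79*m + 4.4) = -0.91*m^3 - 1.1*m^2 + 0.29*m + 8.55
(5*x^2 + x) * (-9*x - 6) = -45*x^3 - 39*x^2 - 6*x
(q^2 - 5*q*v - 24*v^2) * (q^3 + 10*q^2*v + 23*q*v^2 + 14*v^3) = q^5 + 5*q^4*v - 51*q^3*v^2 - 341*q^2*v^3 - 622*q*v^4 - 336*v^5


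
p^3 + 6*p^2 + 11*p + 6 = (p + 1)*(p + 2)*(p + 3)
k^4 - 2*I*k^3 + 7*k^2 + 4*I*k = k*(k - 4*I)*(k + I)^2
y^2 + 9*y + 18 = (y + 3)*(y + 6)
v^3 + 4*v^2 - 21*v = v*(v - 3)*(v + 7)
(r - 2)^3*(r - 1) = r^4 - 7*r^3 + 18*r^2 - 20*r + 8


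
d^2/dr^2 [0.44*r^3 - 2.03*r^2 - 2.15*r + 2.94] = 2.64*r - 4.06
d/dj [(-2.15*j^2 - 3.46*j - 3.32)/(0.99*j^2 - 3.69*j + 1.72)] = (11.3589*j^2 - 0.8224*j - 18.202)/(0.9801*j^4 - 7.3062*j^3 + 17.0217*j^2 - 12.6936*j + 2.9584)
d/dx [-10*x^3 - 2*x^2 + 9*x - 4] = -30*x^2 - 4*x + 9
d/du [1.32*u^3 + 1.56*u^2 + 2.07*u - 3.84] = 3.96*u^2 + 3.12*u + 2.07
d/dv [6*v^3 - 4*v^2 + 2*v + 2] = 18*v^2 - 8*v + 2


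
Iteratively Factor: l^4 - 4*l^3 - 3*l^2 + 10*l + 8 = (l - 4)*(l^3 - 3*l - 2) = (l - 4)*(l + 1)*(l^2 - l - 2) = (l - 4)*(l + 1)^2*(l - 2)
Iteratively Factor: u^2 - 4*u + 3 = (u - 1)*(u - 3)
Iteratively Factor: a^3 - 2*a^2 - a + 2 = (a + 1)*(a^2 - 3*a + 2) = (a - 1)*(a + 1)*(a - 2)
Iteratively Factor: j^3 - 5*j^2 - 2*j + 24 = (j - 3)*(j^2 - 2*j - 8) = (j - 3)*(j + 2)*(j - 4)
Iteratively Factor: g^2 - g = (g)*(g - 1)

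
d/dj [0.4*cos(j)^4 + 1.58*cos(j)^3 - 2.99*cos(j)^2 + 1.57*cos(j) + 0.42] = (-1.6*cos(j)^3 - 4.74*cos(j)^2 + 5.98*cos(j) - 1.57)*sin(j)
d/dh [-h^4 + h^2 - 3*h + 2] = -4*h^3 + 2*h - 3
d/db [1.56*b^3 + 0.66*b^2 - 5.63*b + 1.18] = 4.68*b^2 + 1.32*b - 5.63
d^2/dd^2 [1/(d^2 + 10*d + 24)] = 2*(-d^2 - 10*d + 4*(d + 5)^2 - 24)/(d^2 + 10*d + 24)^3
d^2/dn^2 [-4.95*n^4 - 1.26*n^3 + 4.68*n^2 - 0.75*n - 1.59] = -59.4*n^2 - 7.56*n + 9.36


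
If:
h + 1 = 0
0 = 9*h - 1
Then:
No Solution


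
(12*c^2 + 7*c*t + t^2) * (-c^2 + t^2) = -12*c^4 - 7*c^3*t + 11*c^2*t^2 + 7*c*t^3 + t^4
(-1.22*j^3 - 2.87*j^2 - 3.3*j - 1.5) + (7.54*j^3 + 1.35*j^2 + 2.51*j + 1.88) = 6.32*j^3 - 1.52*j^2 - 0.79*j + 0.38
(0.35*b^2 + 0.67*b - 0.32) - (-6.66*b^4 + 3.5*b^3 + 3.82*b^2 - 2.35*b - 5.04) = 6.66*b^4 - 3.5*b^3 - 3.47*b^2 + 3.02*b + 4.72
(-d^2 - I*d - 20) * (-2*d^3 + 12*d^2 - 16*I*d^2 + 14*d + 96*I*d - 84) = 2*d^5 - 12*d^4 + 18*I*d^4 + 10*d^3 - 108*I*d^3 - 60*d^2 + 306*I*d^2 - 280*d - 1836*I*d + 1680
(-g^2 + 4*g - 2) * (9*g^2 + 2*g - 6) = -9*g^4 + 34*g^3 - 4*g^2 - 28*g + 12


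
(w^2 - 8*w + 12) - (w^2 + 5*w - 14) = 26 - 13*w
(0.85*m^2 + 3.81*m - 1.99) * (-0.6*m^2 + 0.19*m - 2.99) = -0.51*m^4 - 2.1245*m^3 - 0.6236*m^2 - 11.77*m + 5.9501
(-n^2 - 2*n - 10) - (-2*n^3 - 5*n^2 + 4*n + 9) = 2*n^3 + 4*n^2 - 6*n - 19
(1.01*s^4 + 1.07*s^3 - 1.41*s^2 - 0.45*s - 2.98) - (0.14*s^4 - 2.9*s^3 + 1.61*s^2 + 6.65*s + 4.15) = 0.87*s^4 + 3.97*s^3 - 3.02*s^2 - 7.1*s - 7.13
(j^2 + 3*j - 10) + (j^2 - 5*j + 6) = 2*j^2 - 2*j - 4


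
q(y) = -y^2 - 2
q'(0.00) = 0.00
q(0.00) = -2.00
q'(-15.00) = 30.00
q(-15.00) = -227.00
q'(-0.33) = 0.66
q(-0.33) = -2.11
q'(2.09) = -4.18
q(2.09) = -6.37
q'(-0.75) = 1.50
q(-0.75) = -2.56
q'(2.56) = -5.12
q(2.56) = -8.55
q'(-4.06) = 8.12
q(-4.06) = -18.48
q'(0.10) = -0.20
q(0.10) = -2.01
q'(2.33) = -4.66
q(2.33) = -7.43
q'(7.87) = -15.74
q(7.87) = -63.94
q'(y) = -2*y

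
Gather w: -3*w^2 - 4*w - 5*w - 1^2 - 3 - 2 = -3*w^2 - 9*w - 6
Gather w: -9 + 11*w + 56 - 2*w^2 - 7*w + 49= -2*w^2 + 4*w + 96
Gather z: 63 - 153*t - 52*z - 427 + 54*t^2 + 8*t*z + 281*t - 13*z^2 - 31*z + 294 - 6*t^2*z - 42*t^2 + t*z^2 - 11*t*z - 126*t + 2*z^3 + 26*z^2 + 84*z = 12*t^2 + 2*t + 2*z^3 + z^2*(t + 13) + z*(-6*t^2 - 3*t + 1) - 70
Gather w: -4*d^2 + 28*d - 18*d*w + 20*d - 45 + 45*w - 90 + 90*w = -4*d^2 + 48*d + w*(135 - 18*d) - 135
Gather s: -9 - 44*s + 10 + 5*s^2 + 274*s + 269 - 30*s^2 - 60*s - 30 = -25*s^2 + 170*s + 240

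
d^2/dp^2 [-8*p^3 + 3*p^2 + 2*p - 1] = 6 - 48*p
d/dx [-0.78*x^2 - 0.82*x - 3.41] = -1.56*x - 0.82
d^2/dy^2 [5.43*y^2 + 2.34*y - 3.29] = 10.8600000000000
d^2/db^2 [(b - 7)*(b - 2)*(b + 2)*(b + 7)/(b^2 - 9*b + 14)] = 2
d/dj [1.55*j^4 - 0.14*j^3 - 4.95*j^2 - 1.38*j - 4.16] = 6.2*j^3 - 0.42*j^2 - 9.9*j - 1.38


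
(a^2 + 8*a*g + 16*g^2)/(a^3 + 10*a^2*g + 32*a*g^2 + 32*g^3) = 1/(a + 2*g)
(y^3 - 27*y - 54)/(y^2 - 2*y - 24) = (y^2 + 6*y + 9)/(y + 4)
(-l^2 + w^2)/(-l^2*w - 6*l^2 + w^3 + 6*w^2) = 1/(w + 6)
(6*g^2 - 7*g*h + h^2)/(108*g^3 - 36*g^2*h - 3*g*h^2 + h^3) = (g - h)/(18*g^2 - 3*g*h - h^2)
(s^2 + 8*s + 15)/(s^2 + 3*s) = (s + 5)/s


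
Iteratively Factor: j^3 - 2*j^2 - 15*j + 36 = (j - 3)*(j^2 + j - 12) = (j - 3)*(j + 4)*(j - 3)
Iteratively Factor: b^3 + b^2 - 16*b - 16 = (b + 1)*(b^2 - 16) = (b + 1)*(b + 4)*(b - 4)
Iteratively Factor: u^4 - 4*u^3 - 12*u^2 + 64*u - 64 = (u - 4)*(u^3 - 12*u + 16) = (u - 4)*(u + 4)*(u^2 - 4*u + 4) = (u - 4)*(u - 2)*(u + 4)*(u - 2)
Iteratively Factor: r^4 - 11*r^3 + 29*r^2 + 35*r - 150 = (r - 5)*(r^3 - 6*r^2 - r + 30) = (r - 5)*(r + 2)*(r^2 - 8*r + 15) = (r - 5)^2*(r + 2)*(r - 3)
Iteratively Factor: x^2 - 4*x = (x)*(x - 4)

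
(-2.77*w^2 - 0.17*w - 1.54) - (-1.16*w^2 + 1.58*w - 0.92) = -1.61*w^2 - 1.75*w - 0.62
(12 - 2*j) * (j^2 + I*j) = -2*j^3 + 12*j^2 - 2*I*j^2 + 12*I*j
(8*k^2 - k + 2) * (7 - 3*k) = -24*k^3 + 59*k^2 - 13*k + 14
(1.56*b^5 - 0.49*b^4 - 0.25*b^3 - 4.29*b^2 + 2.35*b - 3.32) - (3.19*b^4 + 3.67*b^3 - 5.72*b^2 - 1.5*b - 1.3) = 1.56*b^5 - 3.68*b^4 - 3.92*b^3 + 1.43*b^2 + 3.85*b - 2.02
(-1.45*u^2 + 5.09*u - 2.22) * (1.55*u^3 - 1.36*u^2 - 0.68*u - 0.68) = -2.2475*u^5 + 9.8615*u^4 - 9.3774*u^3 + 0.544*u^2 - 1.9516*u + 1.5096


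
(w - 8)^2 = w^2 - 16*w + 64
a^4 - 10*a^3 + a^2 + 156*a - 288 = (a - 8)*(a - 3)^2*(a + 4)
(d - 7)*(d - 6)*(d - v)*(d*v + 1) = d^4*v - d^3*v^2 - 13*d^3*v + d^3 + 13*d^2*v^2 + 41*d^2*v - 13*d^2 - 42*d*v^2 + 13*d*v + 42*d - 42*v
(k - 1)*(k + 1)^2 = k^3 + k^2 - k - 1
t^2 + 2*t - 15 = (t - 3)*(t + 5)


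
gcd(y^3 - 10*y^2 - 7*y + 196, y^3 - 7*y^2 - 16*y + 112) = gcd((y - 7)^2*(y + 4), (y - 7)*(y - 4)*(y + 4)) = y^2 - 3*y - 28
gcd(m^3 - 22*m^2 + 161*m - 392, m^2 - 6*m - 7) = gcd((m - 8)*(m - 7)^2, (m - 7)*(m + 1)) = m - 7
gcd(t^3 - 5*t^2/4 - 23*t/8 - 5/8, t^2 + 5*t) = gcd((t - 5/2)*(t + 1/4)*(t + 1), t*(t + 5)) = 1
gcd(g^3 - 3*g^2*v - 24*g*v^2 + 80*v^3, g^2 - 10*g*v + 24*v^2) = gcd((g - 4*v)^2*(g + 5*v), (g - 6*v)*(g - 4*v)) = -g + 4*v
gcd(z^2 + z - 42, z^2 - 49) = z + 7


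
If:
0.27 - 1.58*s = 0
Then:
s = 0.17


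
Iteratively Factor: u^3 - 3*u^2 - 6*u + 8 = (u - 1)*(u^2 - 2*u - 8) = (u - 4)*(u - 1)*(u + 2)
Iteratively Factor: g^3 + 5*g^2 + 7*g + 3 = (g + 1)*(g^2 + 4*g + 3) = (g + 1)*(g + 3)*(g + 1)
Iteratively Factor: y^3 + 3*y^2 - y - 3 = (y + 3)*(y^2 - 1) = (y + 1)*(y + 3)*(y - 1)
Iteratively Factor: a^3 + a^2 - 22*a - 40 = (a - 5)*(a^2 + 6*a + 8) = (a - 5)*(a + 4)*(a + 2)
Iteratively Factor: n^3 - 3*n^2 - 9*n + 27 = (n - 3)*(n^2 - 9) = (n - 3)*(n + 3)*(n - 3)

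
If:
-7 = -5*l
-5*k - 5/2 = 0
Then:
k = -1/2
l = 7/5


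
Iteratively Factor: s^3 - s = (s + 1)*(s^2 - s) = (s - 1)*(s + 1)*(s)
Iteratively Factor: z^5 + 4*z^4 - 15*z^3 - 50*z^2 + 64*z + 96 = (z - 2)*(z^4 + 6*z^3 - 3*z^2 - 56*z - 48) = (z - 3)*(z - 2)*(z^3 + 9*z^2 + 24*z + 16) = (z - 3)*(z - 2)*(z + 4)*(z^2 + 5*z + 4) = (z - 3)*(z - 2)*(z + 4)^2*(z + 1)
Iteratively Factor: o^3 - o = (o - 1)*(o^2 + o) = (o - 1)*(o + 1)*(o)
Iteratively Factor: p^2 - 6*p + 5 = (p - 5)*(p - 1)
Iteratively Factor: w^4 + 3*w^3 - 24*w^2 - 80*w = (w + 4)*(w^3 - w^2 - 20*w) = w*(w + 4)*(w^2 - w - 20) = w*(w + 4)^2*(w - 5)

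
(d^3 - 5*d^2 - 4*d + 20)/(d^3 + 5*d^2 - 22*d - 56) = (d^2 - 7*d + 10)/(d^2 + 3*d - 28)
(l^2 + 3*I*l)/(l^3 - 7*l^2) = (l + 3*I)/(l*(l - 7))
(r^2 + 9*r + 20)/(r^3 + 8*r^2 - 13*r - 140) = (r + 4)/(r^2 + 3*r - 28)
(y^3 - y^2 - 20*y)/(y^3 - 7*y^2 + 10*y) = (y + 4)/(y - 2)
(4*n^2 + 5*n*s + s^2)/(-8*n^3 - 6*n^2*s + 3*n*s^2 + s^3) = 1/(-2*n + s)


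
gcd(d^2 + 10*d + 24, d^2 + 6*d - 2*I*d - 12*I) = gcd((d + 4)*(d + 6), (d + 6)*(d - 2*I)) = d + 6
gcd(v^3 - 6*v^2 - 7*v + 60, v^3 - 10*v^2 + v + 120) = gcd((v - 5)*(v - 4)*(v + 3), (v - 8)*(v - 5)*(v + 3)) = v^2 - 2*v - 15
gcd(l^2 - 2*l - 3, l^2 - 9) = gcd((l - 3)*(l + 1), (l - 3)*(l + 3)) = l - 3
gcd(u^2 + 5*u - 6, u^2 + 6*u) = u + 6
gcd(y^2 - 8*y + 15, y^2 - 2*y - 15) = y - 5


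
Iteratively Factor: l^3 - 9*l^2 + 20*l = (l - 5)*(l^2 - 4*l) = l*(l - 5)*(l - 4)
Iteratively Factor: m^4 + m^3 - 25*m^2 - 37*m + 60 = (m - 5)*(m^3 + 6*m^2 + 5*m - 12) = (m - 5)*(m - 1)*(m^2 + 7*m + 12) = (m - 5)*(m - 1)*(m + 3)*(m + 4)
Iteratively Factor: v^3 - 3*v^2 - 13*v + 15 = (v + 3)*(v^2 - 6*v + 5) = (v - 5)*(v + 3)*(v - 1)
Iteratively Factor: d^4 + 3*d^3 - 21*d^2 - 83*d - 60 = (d + 3)*(d^3 - 21*d - 20) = (d - 5)*(d + 3)*(d^2 + 5*d + 4) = (d - 5)*(d + 1)*(d + 3)*(d + 4)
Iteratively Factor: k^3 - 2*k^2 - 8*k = (k - 4)*(k^2 + 2*k) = (k - 4)*(k + 2)*(k)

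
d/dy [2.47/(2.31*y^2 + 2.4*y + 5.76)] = (-11.4114*y - 5.928)/(2.31*y^2 + 2.4*y + 5.76)^2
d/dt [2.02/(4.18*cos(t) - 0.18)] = 8.4436*sin(t)/(4.18*cos(t) - 0.18)^2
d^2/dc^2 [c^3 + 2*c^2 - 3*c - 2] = 6*c + 4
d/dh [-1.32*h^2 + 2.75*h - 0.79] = 2.75 - 2.64*h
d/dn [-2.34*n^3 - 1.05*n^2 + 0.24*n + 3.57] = -7.02*n^2 - 2.1*n + 0.24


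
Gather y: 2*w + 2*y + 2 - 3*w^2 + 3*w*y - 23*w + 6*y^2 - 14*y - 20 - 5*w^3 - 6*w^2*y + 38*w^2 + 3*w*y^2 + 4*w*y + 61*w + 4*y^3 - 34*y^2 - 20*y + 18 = -5*w^3 + 35*w^2 + 40*w + 4*y^3 + y^2*(3*w - 28) + y*(-6*w^2 + 7*w - 32)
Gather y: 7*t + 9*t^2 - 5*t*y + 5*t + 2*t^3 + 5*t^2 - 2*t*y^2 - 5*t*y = 2*t^3 + 14*t^2 - 2*t*y^2 - 10*t*y + 12*t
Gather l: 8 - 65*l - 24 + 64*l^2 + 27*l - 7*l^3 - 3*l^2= -7*l^3 + 61*l^2 - 38*l - 16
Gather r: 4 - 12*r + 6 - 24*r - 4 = 6 - 36*r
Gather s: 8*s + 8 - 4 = 8*s + 4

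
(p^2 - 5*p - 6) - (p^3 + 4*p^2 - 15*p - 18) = -p^3 - 3*p^2 + 10*p + 12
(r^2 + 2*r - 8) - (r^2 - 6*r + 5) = 8*r - 13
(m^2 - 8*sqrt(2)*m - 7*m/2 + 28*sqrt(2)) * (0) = 0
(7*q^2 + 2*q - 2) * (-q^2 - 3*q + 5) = -7*q^4 - 23*q^3 + 31*q^2 + 16*q - 10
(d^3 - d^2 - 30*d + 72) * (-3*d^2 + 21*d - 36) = -3*d^5 + 24*d^4 + 33*d^3 - 810*d^2 + 2592*d - 2592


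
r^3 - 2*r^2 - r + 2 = (r - 2)*(r - 1)*(r + 1)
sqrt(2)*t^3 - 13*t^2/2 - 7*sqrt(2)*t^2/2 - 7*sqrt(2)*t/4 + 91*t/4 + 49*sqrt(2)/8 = (t - 7/2)*(t - 7*sqrt(2)/2)*(sqrt(2)*t + 1/2)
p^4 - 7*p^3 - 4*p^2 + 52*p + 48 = (p - 6)*(p - 4)*(p + 1)*(p + 2)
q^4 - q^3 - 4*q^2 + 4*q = q*(q - 2)*(q - 1)*(q + 2)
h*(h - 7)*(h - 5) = h^3 - 12*h^2 + 35*h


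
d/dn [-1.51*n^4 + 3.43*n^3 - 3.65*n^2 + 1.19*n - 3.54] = -6.04*n^3 + 10.29*n^2 - 7.3*n + 1.19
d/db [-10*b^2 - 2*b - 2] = -20*b - 2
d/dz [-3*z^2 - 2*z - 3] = -6*z - 2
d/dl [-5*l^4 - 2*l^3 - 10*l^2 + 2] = 2*l*(-10*l^2 - 3*l - 10)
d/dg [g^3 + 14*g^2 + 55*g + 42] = 3*g^2 + 28*g + 55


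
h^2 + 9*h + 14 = (h + 2)*(h + 7)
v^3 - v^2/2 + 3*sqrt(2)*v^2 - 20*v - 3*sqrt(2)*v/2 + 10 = (v - 1/2)*(v - 2*sqrt(2))*(v + 5*sqrt(2))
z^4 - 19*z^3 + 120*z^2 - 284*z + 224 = (z - 8)*(z - 7)*(z - 2)^2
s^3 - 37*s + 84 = (s - 4)*(s - 3)*(s + 7)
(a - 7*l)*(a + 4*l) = a^2 - 3*a*l - 28*l^2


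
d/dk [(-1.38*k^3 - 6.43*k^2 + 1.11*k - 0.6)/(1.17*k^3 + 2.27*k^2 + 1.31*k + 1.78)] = (4.3905*k^4 - 6.213*k^3 - 16.2062*k^2 - 20.1668*k + 2.7618)/(1.3689*k^6 + 5.3118*k^5 + 8.2183*k^4 + 10.1126*k^3 + 9.7973*k^2 + 4.6636*k + 3.1684)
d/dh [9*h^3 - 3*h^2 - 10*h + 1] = 27*h^2 - 6*h - 10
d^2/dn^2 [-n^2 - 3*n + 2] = -2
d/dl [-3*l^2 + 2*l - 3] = 2 - 6*l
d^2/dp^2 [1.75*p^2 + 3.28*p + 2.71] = 3.50000000000000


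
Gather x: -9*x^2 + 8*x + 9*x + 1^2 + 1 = -9*x^2 + 17*x + 2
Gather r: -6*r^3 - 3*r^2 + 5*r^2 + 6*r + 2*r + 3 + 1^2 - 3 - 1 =-6*r^3 + 2*r^2 + 8*r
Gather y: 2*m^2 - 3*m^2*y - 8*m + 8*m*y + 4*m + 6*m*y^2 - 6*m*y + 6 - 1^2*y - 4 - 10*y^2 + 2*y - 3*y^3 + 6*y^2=2*m^2 - 4*m - 3*y^3 + y^2*(6*m - 4) + y*(-3*m^2 + 2*m + 1) + 2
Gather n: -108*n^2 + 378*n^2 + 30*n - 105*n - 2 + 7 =270*n^2 - 75*n + 5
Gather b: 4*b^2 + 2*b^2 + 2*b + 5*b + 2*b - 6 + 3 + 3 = 6*b^2 + 9*b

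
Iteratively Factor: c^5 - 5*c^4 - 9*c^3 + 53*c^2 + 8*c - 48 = (c + 1)*(c^4 - 6*c^3 - 3*c^2 + 56*c - 48) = (c - 4)*(c + 1)*(c^3 - 2*c^2 - 11*c + 12) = (c - 4)*(c + 1)*(c + 3)*(c^2 - 5*c + 4) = (c - 4)*(c - 1)*(c + 1)*(c + 3)*(c - 4)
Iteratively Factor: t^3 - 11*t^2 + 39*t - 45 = (t - 3)*(t^2 - 8*t + 15) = (t - 3)^2*(t - 5)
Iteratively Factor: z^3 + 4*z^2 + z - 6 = (z + 2)*(z^2 + 2*z - 3) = (z - 1)*(z + 2)*(z + 3)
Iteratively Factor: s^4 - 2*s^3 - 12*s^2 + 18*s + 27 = (s - 3)*(s^3 + s^2 - 9*s - 9) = (s - 3)^2*(s^2 + 4*s + 3) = (s - 3)^2*(s + 1)*(s + 3)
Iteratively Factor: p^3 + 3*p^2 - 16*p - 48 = (p + 4)*(p^2 - p - 12) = (p + 3)*(p + 4)*(p - 4)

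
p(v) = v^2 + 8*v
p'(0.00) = 8.00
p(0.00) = 0.00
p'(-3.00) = 2.00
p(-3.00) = -15.00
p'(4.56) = 17.12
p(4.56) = 57.27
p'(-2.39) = 3.22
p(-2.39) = -13.41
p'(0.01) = 8.02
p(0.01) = 0.08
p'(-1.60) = 4.80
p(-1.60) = -10.24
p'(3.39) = 14.78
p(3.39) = 38.61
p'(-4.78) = -1.56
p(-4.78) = -15.39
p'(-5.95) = -3.90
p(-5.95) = -12.20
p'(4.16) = 16.32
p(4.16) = 50.59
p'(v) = 2*v + 8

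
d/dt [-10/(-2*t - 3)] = -20/(2*t + 3)^2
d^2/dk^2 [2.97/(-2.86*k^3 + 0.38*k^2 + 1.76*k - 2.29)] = ((50.9652*k - 2.2572)*(2.86*k^3 - 0.38*k^2 - 1.76*k + 2.29) - 2.97*(-17.16*k^2 + 1.52*k + 3.52)*(-8.58*k^2 + 0.76*k + 1.76))/(2.86*k^3 - 0.38*k^2 - 1.76*k + 2.29)^3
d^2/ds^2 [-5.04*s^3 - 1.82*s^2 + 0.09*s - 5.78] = -30.24*s - 3.64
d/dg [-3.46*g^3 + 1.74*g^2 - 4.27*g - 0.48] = -10.38*g^2 + 3.48*g - 4.27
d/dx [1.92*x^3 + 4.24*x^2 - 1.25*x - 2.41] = 5.76*x^2 + 8.48*x - 1.25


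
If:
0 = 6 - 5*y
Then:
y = 6/5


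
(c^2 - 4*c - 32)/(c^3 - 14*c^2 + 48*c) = (c + 4)/(c*(c - 6))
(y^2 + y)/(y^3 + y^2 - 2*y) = (y + 1)/(y^2 + y - 2)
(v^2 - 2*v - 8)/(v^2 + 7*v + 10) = (v - 4)/(v + 5)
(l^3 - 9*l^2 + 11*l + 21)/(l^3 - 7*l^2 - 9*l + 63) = (l + 1)/(l + 3)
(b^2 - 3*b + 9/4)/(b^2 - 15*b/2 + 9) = (b - 3/2)/(b - 6)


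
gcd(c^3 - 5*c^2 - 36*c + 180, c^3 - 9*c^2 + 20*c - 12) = c - 6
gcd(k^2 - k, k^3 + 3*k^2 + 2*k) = k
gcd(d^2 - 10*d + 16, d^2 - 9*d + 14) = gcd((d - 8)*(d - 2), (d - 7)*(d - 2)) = d - 2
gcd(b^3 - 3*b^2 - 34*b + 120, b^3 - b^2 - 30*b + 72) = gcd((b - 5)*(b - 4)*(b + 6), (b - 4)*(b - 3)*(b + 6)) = b^2 + 2*b - 24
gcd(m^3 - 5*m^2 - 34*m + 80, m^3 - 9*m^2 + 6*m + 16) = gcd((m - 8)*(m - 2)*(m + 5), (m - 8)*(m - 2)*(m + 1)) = m^2 - 10*m + 16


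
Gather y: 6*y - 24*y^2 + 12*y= -24*y^2 + 18*y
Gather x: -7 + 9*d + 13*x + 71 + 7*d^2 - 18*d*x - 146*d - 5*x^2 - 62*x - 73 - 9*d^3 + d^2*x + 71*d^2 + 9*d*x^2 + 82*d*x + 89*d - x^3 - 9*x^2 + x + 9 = -9*d^3 + 78*d^2 - 48*d - x^3 + x^2*(9*d - 14) + x*(d^2 + 64*d - 48)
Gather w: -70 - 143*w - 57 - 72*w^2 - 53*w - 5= -72*w^2 - 196*w - 132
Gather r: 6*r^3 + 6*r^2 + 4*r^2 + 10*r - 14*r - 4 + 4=6*r^3 + 10*r^2 - 4*r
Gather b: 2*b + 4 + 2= 2*b + 6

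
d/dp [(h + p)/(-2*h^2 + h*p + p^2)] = (-2*h^2 + h*p + p^2 - (h + p)*(h + 2*p))/(-2*h^2 + h*p + p^2)^2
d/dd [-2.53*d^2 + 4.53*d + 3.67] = 4.53 - 5.06*d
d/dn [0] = 0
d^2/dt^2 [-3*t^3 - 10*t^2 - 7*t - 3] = -18*t - 20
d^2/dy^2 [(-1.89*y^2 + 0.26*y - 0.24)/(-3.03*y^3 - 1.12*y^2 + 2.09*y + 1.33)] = (34.7038020000001*y^6 - 14.322204*y^5 + 92.9597940000001*y^4 + 124.56551*y^3 - 2.993976*y^2 + 0.108527999999998*y + 10.943582)/(27.818127*y^9 + 30.847824*y^8 - 46.161747*y^7 - 77.782607*y^6 + 4.76001299999999*y^5 + 60.206706*y^4 + 25.629556*y^3 - 11.485215*y^2 - 11.091003*y - 2.352637)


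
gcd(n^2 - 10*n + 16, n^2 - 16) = 1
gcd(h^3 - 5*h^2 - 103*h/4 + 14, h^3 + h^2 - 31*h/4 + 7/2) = h^2 + 3*h - 7/4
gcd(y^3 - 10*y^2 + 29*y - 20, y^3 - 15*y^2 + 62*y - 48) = y - 1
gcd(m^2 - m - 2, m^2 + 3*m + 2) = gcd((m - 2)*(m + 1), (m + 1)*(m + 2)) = m + 1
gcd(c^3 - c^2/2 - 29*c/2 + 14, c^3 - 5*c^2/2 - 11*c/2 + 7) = c^2 - 9*c/2 + 7/2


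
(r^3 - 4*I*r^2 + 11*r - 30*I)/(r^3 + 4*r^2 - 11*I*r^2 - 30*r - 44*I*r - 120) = (r^2 + I*r + 6)/(r^2 + r*(4 - 6*I) - 24*I)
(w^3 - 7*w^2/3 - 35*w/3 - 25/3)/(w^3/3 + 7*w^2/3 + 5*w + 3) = (3*w^2 - 10*w - 25)/(w^2 + 6*w + 9)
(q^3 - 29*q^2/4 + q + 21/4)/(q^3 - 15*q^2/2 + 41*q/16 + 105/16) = 4*(q - 1)/(4*q - 5)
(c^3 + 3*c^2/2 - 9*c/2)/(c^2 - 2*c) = (2*c^2 + 3*c - 9)/(2*(c - 2))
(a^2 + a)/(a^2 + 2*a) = (a + 1)/(a + 2)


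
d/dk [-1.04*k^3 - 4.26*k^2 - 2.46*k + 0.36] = -3.12*k^2 - 8.52*k - 2.46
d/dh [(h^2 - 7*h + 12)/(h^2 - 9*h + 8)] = 2*(-h^2 - 4*h + 26)/(h^4 - 18*h^3 + 97*h^2 - 144*h + 64)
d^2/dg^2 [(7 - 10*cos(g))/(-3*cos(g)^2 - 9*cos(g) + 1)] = 2*(-810*(1 - cos(2*g))^2*cos(g) + 522*(1 - cos(2*g))^2 - 1723*cos(g) + 2454*cos(2*g) - 153*cos(3*g) + 180*cos(5*g) - 3618)/(18*cos(g) + 3*cos(2*g) + 1)^3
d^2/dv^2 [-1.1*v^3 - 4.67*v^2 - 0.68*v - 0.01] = -6.6*v - 9.34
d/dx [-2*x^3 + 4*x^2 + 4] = 2*x*(4 - 3*x)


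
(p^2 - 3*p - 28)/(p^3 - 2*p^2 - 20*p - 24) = (-p^2 + 3*p + 28)/(-p^3 + 2*p^2 + 20*p + 24)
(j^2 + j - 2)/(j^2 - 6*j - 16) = (j - 1)/(j - 8)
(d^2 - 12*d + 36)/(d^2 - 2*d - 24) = (d - 6)/(d + 4)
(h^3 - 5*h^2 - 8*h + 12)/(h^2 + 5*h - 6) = (h^2 - 4*h - 12)/(h + 6)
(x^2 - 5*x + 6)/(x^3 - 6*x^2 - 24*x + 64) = (x - 3)/(x^2 - 4*x - 32)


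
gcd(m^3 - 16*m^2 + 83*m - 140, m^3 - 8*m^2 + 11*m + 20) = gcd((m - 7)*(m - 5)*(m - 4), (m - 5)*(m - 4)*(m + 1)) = m^2 - 9*m + 20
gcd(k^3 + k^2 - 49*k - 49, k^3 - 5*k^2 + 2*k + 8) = k + 1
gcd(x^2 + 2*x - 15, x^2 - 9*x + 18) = x - 3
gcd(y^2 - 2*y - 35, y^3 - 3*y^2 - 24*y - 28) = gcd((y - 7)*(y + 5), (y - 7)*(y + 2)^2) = y - 7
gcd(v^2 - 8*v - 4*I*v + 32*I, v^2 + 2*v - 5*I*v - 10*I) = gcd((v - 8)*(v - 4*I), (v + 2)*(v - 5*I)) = 1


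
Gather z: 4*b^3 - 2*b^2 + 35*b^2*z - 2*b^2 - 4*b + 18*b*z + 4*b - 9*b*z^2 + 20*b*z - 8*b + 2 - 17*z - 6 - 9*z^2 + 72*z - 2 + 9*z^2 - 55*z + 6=4*b^3 - 4*b^2 - 9*b*z^2 - 8*b + z*(35*b^2 + 38*b)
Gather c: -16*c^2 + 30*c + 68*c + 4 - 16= -16*c^2 + 98*c - 12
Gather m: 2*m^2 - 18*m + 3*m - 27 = 2*m^2 - 15*m - 27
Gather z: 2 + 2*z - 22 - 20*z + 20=-18*z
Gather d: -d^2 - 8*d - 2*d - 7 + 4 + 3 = -d^2 - 10*d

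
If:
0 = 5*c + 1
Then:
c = -1/5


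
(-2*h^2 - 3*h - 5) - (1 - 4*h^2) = 2*h^2 - 3*h - 6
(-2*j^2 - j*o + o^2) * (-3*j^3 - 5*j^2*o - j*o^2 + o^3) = 6*j^5 + 13*j^4*o + 4*j^3*o^2 - 6*j^2*o^3 - 2*j*o^4 + o^5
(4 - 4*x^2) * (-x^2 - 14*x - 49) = 4*x^4 + 56*x^3 + 192*x^2 - 56*x - 196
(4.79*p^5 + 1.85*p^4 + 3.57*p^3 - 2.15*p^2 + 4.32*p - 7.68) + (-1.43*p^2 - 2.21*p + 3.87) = 4.79*p^5 + 1.85*p^4 + 3.57*p^3 - 3.58*p^2 + 2.11*p - 3.81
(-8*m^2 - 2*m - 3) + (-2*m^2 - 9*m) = -10*m^2 - 11*m - 3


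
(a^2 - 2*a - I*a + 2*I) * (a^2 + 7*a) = a^4 + 5*a^3 - I*a^3 - 14*a^2 - 5*I*a^2 + 14*I*a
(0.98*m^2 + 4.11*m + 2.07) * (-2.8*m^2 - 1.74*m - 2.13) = -2.744*m^4 - 13.2132*m^3 - 15.0348*m^2 - 12.3561*m - 4.4091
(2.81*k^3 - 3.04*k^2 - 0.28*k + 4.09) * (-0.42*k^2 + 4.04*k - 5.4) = -1.1802*k^5 + 12.6292*k^4 - 27.338*k^3 + 13.567*k^2 + 18.0356*k - 22.086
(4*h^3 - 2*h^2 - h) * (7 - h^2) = -4*h^5 + 2*h^4 + 29*h^3 - 14*h^2 - 7*h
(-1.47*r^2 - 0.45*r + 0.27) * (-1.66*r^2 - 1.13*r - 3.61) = 2.4402*r^4 + 2.4081*r^3 + 5.367*r^2 + 1.3194*r - 0.9747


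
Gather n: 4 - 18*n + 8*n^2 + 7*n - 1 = 8*n^2 - 11*n + 3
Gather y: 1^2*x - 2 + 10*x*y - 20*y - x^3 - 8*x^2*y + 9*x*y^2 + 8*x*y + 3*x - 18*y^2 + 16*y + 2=-x^3 + 4*x + y^2*(9*x - 18) + y*(-8*x^2 + 18*x - 4)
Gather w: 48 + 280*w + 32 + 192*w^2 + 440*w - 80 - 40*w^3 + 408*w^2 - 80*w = -40*w^3 + 600*w^2 + 640*w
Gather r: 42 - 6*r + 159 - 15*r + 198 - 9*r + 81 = 480 - 30*r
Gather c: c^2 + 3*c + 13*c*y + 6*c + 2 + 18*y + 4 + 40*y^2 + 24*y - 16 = c^2 + c*(13*y + 9) + 40*y^2 + 42*y - 10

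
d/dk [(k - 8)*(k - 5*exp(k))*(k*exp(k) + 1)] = (k - 8)*(k + 1)*(k - 5*exp(k))*exp(k) - (k - 8)*(k*exp(k) + 1)*(5*exp(k) - 1) + (k - 5*exp(k))*(k*exp(k) + 1)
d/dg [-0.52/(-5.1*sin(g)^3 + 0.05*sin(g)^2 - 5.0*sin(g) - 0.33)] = (-7.956*sin(g)^2 + 0.052*sin(g) - 2.6)*cos(g)/(5.1*sin(g)^3 - 0.05*sin(g)^2 + 5.0*sin(g) + 0.33)^2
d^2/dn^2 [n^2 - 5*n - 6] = 2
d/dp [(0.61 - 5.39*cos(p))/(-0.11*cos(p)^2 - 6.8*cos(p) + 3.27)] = (0.5929*cos(p)^2 - 0.1342*cos(p) + 13.4773)*sin(p)/(0.0121*cos(p)^4 + 1.496*cos(p)^3 + 45.5206*cos(p)^2 - 44.472*cos(p) + 10.6929)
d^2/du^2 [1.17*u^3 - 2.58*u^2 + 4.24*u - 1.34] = 7.02*u - 5.16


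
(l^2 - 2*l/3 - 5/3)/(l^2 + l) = (l - 5/3)/l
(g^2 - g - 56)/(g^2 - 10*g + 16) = (g + 7)/(g - 2)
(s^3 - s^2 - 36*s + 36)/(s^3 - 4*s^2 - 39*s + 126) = (s^2 - 7*s + 6)/(s^2 - 10*s + 21)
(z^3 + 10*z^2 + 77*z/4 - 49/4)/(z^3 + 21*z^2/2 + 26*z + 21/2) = (4*z^2 + 12*z - 7)/(2*(2*z^2 + 7*z + 3))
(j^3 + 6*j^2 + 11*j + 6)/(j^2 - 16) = (j^3 + 6*j^2 + 11*j + 6)/(j^2 - 16)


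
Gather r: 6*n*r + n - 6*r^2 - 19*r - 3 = n - 6*r^2 + r*(6*n - 19) - 3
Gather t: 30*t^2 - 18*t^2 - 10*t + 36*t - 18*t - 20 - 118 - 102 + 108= 12*t^2 + 8*t - 132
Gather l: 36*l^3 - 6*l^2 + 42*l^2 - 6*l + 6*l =36*l^3 + 36*l^2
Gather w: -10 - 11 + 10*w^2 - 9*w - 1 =10*w^2 - 9*w - 22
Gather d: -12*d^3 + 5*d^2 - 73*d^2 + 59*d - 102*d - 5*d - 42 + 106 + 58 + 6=-12*d^3 - 68*d^2 - 48*d + 128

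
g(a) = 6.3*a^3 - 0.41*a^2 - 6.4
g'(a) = 18.9*a^2 - 0.82*a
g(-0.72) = -8.96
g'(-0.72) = 10.39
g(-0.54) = -7.51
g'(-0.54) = 5.95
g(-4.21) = -483.76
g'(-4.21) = 338.44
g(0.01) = -6.40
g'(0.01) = -0.01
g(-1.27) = -19.97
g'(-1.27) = 31.53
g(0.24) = -6.34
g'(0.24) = 0.89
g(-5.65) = -1155.77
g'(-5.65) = 607.97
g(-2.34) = -89.37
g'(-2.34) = 105.41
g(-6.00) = -1381.96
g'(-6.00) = 685.32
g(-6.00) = -1381.96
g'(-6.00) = 685.32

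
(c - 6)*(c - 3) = c^2 - 9*c + 18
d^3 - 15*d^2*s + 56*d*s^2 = d*(d - 8*s)*(d - 7*s)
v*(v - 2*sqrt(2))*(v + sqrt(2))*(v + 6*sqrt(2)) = v^4 + 5*sqrt(2)*v^3 - 16*v^2 - 24*sqrt(2)*v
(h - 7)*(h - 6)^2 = h^3 - 19*h^2 + 120*h - 252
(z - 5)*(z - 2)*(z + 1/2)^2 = z^4 - 6*z^3 + 13*z^2/4 + 33*z/4 + 5/2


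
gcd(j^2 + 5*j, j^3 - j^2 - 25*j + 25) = j + 5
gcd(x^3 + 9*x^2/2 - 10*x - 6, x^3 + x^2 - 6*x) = x - 2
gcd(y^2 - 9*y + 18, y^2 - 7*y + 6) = y - 6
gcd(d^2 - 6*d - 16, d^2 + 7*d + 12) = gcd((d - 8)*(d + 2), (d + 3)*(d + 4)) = 1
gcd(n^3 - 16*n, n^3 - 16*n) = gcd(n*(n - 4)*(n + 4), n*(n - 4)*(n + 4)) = n^3 - 16*n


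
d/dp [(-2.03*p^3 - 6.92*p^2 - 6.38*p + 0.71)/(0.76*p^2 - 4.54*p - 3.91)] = (-1.5428*p^4 + 18.4324*p^3 + 60.0775*p^2 + 53.0352*p + 28.1692)/(0.5776*p^4 - 6.9008*p^3 + 14.6684*p^2 + 35.5028*p + 15.2881)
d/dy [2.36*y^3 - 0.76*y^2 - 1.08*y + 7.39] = 7.08*y^2 - 1.52*y - 1.08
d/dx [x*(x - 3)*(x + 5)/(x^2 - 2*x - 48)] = (x^4 - 4*x^3 - 133*x^2 - 192*x + 720)/(x^4 - 4*x^3 - 92*x^2 + 192*x + 2304)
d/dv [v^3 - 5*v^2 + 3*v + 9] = 3*v^2 - 10*v + 3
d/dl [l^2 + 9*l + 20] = 2*l + 9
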